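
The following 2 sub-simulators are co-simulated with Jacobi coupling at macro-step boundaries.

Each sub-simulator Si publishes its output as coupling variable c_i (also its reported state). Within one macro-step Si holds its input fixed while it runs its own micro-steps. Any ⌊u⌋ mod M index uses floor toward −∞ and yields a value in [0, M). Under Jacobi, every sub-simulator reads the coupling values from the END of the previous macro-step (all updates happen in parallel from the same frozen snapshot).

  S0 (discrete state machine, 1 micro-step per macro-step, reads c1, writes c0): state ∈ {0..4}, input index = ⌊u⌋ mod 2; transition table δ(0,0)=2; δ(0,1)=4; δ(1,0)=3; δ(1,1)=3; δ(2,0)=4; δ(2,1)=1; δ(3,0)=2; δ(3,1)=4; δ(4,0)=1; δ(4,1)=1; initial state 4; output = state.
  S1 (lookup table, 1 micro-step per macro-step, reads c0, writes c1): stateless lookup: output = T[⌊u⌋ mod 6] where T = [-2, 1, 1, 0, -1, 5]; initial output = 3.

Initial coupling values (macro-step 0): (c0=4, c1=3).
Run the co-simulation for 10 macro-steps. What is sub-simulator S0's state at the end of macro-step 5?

macro 1: S0 reads c1=3 → after 1×micro: 1; S1 reads c0=4 → after 1×micro: -1 ⇒ (c0=1, c1=-1)
macro 2: S0 reads c1=-1 → after 1×micro: 3; S1 reads c0=1 → after 1×micro: 1 ⇒ (c0=3, c1=1)
macro 3: S0 reads c1=1 → after 1×micro: 4; S1 reads c0=3 → after 1×micro: 0 ⇒ (c0=4, c1=0)
macro 4: S0 reads c1=0 → after 1×micro: 1; S1 reads c0=4 → after 1×micro: -1 ⇒ (c0=1, c1=-1)
macro 5: S0 reads c1=-1 → after 1×micro: 3; S1 reads c0=1 → after 1×micro: 1 ⇒ (c0=3, c1=1)
macro 6: S0 reads c1=1 → after 1×micro: 4; S1 reads c0=3 → after 1×micro: 0 ⇒ (c0=4, c1=0)
macro 7: S0 reads c1=0 → after 1×micro: 1; S1 reads c0=4 → after 1×micro: -1 ⇒ (c0=1, c1=-1)
macro 8: S0 reads c1=-1 → after 1×micro: 3; S1 reads c0=1 → after 1×micro: 1 ⇒ (c0=3, c1=1)
macro 9: S0 reads c1=1 → after 1×micro: 4; S1 reads c0=3 → after 1×micro: 0 ⇒ (c0=4, c1=0)
macro 10: S0 reads c1=0 → after 1×micro: 1; S1 reads c0=4 → after 1×micro: -1 ⇒ (c0=1, c1=-1)

S0 state at macro-step 5 = 3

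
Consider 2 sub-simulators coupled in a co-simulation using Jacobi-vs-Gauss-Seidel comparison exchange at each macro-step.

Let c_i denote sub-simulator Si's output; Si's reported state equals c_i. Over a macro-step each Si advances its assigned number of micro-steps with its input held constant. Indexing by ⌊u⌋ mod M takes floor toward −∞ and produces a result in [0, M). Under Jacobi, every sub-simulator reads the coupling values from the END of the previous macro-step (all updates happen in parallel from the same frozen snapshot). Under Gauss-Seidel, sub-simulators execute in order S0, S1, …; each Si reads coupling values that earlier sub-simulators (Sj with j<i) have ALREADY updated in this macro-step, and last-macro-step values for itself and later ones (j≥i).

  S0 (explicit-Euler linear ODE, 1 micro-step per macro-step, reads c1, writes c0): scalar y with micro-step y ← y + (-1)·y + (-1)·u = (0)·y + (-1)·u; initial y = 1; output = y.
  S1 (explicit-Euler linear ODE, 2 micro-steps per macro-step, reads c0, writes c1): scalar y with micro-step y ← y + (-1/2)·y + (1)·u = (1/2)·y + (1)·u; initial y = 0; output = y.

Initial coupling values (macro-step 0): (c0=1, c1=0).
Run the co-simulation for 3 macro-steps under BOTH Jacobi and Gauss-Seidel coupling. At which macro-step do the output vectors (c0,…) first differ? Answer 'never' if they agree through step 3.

[Jacobi] macro 1: S0 reads c1=0 → after 1×micro: 0; S1 reads c0=1 → after 2×micro: 3/2 ⇒ (c0=0, c1=3/2)
[Jacobi] macro 2: S0 reads c1=3/2 → after 1×micro: -3/2; S1 reads c0=0 → after 2×micro: 3/8 ⇒ (c0=-3/2, c1=3/8)
[Jacobi] macro 3: S0 reads c1=3/8 → after 1×micro: -3/8; S1 reads c0=-3/2 → after 2×micro: -69/32 ⇒ (c0=-3/8, c1=-69/32)
[Gauss-Seidel] macro 1: S0 reads c1=0 → after 1×micro: 0; S1 reads c0=0 → after 2×micro: 0 ⇒ (c0=0, c1=0)
[Gauss-Seidel] macro 2: S0 reads c1=0 → after 1×micro: 0; S1 reads c0=0 → after 2×micro: 0 ⇒ (c0=0, c1=0)
[Gauss-Seidel] macro 3: S0 reads c1=0 → after 1×micro: 0; S1 reads c0=0 → after 2×micro: 0 ⇒ (c0=0, c1=0)

first divergence at macro-step: 1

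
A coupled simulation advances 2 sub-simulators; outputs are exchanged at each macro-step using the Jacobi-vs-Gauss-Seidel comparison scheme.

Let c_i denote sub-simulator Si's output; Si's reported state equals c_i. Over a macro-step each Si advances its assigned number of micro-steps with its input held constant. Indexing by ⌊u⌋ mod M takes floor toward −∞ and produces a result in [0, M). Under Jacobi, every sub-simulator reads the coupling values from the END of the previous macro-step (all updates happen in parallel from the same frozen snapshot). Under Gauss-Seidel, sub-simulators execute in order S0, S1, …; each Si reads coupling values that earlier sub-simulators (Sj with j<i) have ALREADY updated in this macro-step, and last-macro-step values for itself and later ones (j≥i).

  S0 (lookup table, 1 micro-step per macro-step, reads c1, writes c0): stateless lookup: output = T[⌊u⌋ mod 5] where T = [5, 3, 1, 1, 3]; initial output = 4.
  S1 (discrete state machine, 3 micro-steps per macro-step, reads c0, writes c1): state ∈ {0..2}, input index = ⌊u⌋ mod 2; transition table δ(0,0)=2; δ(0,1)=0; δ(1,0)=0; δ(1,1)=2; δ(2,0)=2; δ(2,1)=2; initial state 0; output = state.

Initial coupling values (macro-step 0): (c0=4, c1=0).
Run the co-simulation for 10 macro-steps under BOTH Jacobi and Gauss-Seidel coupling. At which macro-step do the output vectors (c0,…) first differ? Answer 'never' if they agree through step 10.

[Jacobi] macro 1: S0 reads c1=0 → after 1×micro: 5; S1 reads c0=4 → after 3×micro: 2 ⇒ (c0=5, c1=2)
[Jacobi] macro 2: S0 reads c1=2 → after 1×micro: 1; S1 reads c0=5 → after 3×micro: 2 ⇒ (c0=1, c1=2)
[Jacobi] macro 3: S0 reads c1=2 → after 1×micro: 1; S1 reads c0=1 → after 3×micro: 2 ⇒ (c0=1, c1=2)
[Jacobi] macro 4: S0 reads c1=2 → after 1×micro: 1; S1 reads c0=1 → after 3×micro: 2 ⇒ (c0=1, c1=2)
[Jacobi] macro 5: S0 reads c1=2 → after 1×micro: 1; S1 reads c0=1 → after 3×micro: 2 ⇒ (c0=1, c1=2)
[Jacobi] macro 6: S0 reads c1=2 → after 1×micro: 1; S1 reads c0=1 → after 3×micro: 2 ⇒ (c0=1, c1=2)
[Jacobi] macro 7: S0 reads c1=2 → after 1×micro: 1; S1 reads c0=1 → after 3×micro: 2 ⇒ (c0=1, c1=2)
[Jacobi] macro 8: S0 reads c1=2 → after 1×micro: 1; S1 reads c0=1 → after 3×micro: 2 ⇒ (c0=1, c1=2)
[Jacobi] macro 9: S0 reads c1=2 → after 1×micro: 1; S1 reads c0=1 → after 3×micro: 2 ⇒ (c0=1, c1=2)
[Jacobi] macro 10: S0 reads c1=2 → after 1×micro: 1; S1 reads c0=1 → after 3×micro: 2 ⇒ (c0=1, c1=2)
[Gauss-Seidel] macro 1: S0 reads c1=0 → after 1×micro: 5; S1 reads c0=5 → after 3×micro: 0 ⇒ (c0=5, c1=0)
[Gauss-Seidel] macro 2: S0 reads c1=0 → after 1×micro: 5; S1 reads c0=5 → after 3×micro: 0 ⇒ (c0=5, c1=0)
[Gauss-Seidel] macro 3: S0 reads c1=0 → after 1×micro: 5; S1 reads c0=5 → after 3×micro: 0 ⇒ (c0=5, c1=0)
[Gauss-Seidel] macro 4: S0 reads c1=0 → after 1×micro: 5; S1 reads c0=5 → after 3×micro: 0 ⇒ (c0=5, c1=0)
[Gauss-Seidel] macro 5: S0 reads c1=0 → after 1×micro: 5; S1 reads c0=5 → after 3×micro: 0 ⇒ (c0=5, c1=0)
[Gauss-Seidel] macro 6: S0 reads c1=0 → after 1×micro: 5; S1 reads c0=5 → after 3×micro: 0 ⇒ (c0=5, c1=0)
[Gauss-Seidel] macro 7: S0 reads c1=0 → after 1×micro: 5; S1 reads c0=5 → after 3×micro: 0 ⇒ (c0=5, c1=0)
[Gauss-Seidel] macro 8: S0 reads c1=0 → after 1×micro: 5; S1 reads c0=5 → after 3×micro: 0 ⇒ (c0=5, c1=0)
[Gauss-Seidel] macro 9: S0 reads c1=0 → after 1×micro: 5; S1 reads c0=5 → after 3×micro: 0 ⇒ (c0=5, c1=0)
[Gauss-Seidel] macro 10: S0 reads c1=0 → after 1×micro: 5; S1 reads c0=5 → after 3×micro: 0 ⇒ (c0=5, c1=0)

first divergence at macro-step: 1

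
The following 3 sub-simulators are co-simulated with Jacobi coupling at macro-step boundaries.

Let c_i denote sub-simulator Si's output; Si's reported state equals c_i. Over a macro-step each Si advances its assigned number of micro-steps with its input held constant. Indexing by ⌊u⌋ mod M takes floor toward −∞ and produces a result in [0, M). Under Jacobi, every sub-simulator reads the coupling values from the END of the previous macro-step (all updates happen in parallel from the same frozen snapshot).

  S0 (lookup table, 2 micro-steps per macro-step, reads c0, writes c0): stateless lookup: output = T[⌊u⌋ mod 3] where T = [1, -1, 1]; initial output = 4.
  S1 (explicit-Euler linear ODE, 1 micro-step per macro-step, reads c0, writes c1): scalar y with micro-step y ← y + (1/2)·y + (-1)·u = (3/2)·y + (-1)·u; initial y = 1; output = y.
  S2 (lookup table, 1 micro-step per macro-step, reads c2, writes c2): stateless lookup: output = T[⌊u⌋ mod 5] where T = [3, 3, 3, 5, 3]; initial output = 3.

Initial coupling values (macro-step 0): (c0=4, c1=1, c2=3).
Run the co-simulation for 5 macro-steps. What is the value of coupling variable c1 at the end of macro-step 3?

c1 at macro-step 3 = -41/8

macro 1: S0 reads c0=4 → after 2×micro: -1; S1 reads c0=4 → after 1×micro: -5/2; S2 reads c2=3 → after 1×micro: 5 ⇒ (c0=-1, c1=-5/2, c2=5)
macro 2: S0 reads c0=-1 → after 2×micro: 1; S1 reads c0=-1 → after 1×micro: -11/4; S2 reads c2=5 → after 1×micro: 3 ⇒ (c0=1, c1=-11/4, c2=3)
macro 3: S0 reads c0=1 → after 2×micro: -1; S1 reads c0=1 → after 1×micro: -41/8; S2 reads c2=3 → after 1×micro: 5 ⇒ (c0=-1, c1=-41/8, c2=5)
macro 4: S0 reads c0=-1 → after 2×micro: 1; S1 reads c0=-1 → after 1×micro: -107/16; S2 reads c2=5 → after 1×micro: 3 ⇒ (c0=1, c1=-107/16, c2=3)
macro 5: S0 reads c0=1 → after 2×micro: -1; S1 reads c0=1 → after 1×micro: -353/32; S2 reads c2=3 → after 1×micro: 5 ⇒ (c0=-1, c1=-353/32, c2=5)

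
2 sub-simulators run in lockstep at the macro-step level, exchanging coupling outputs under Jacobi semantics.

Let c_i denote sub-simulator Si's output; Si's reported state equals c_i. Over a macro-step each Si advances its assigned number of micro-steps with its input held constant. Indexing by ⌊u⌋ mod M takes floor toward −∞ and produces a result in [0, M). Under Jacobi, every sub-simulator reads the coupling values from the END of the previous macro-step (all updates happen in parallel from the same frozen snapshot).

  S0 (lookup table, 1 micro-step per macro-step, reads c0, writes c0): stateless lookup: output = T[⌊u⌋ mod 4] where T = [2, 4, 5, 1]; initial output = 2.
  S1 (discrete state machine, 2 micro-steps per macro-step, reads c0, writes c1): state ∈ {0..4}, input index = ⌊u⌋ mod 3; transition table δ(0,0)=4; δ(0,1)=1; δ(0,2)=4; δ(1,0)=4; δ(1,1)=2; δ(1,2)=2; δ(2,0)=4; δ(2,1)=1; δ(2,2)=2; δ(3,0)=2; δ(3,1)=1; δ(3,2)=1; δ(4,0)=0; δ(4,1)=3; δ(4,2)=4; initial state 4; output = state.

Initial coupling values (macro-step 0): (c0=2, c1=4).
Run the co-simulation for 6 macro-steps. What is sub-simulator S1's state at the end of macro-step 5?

macro 1: S0 reads c0=2 → after 1×micro: 5; S1 reads c0=2 → after 2×micro: 4 ⇒ (c0=5, c1=4)
macro 2: S0 reads c0=5 → after 1×micro: 4; S1 reads c0=5 → after 2×micro: 4 ⇒ (c0=4, c1=4)
macro 3: S0 reads c0=4 → after 1×micro: 2; S1 reads c0=4 → after 2×micro: 1 ⇒ (c0=2, c1=1)
macro 4: S0 reads c0=2 → after 1×micro: 5; S1 reads c0=2 → after 2×micro: 2 ⇒ (c0=5, c1=2)
macro 5: S0 reads c0=5 → after 1×micro: 4; S1 reads c0=5 → after 2×micro: 2 ⇒ (c0=4, c1=2)
macro 6: S0 reads c0=4 → after 1×micro: 2; S1 reads c0=4 → after 2×micro: 2 ⇒ (c0=2, c1=2)

S1 state at macro-step 5 = 2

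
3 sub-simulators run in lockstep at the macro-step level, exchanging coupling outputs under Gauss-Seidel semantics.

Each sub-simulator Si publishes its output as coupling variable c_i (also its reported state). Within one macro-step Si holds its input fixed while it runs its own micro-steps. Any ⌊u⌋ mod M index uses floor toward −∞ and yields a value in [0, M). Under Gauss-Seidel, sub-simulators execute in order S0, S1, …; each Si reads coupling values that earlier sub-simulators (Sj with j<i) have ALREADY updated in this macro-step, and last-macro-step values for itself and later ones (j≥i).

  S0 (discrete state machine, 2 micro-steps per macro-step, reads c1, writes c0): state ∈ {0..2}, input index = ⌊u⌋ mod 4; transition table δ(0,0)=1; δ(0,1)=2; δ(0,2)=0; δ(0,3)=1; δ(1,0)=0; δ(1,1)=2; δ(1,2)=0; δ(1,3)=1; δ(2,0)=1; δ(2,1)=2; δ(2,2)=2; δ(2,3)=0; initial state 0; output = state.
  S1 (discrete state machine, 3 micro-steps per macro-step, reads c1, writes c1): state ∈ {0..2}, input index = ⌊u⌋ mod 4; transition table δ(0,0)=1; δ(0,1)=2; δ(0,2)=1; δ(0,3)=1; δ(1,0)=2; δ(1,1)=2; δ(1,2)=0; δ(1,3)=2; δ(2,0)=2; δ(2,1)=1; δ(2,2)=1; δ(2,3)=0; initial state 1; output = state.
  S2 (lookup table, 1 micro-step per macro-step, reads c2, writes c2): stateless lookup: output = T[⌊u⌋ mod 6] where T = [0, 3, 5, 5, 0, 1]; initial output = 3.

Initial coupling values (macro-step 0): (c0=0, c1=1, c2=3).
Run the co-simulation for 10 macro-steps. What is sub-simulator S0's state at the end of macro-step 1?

macro 1: S0 reads c1=1 → after 2×micro: 2; S1 reads c1=1 → after 3×micro: 2; S2 reads c2=3 → after 1×micro: 5 ⇒ (c0=2, c1=2, c2=5)
macro 2: S0 reads c1=2 → after 2×micro: 2; S1 reads c1=2 → after 3×micro: 1; S2 reads c2=5 → after 1×micro: 1 ⇒ (c0=2, c1=1, c2=1)
macro 3: S0 reads c1=1 → after 2×micro: 2; S1 reads c1=1 → after 3×micro: 2; S2 reads c2=1 → after 1×micro: 3 ⇒ (c0=2, c1=2, c2=3)
macro 4: S0 reads c1=2 → after 2×micro: 2; S1 reads c1=2 → after 3×micro: 1; S2 reads c2=3 → after 1×micro: 5 ⇒ (c0=2, c1=1, c2=5)
macro 5: S0 reads c1=1 → after 2×micro: 2; S1 reads c1=1 → after 3×micro: 2; S2 reads c2=5 → after 1×micro: 1 ⇒ (c0=2, c1=2, c2=1)
macro 6: S0 reads c1=2 → after 2×micro: 2; S1 reads c1=2 → after 3×micro: 1; S2 reads c2=1 → after 1×micro: 3 ⇒ (c0=2, c1=1, c2=3)
macro 7: S0 reads c1=1 → after 2×micro: 2; S1 reads c1=1 → after 3×micro: 2; S2 reads c2=3 → after 1×micro: 5 ⇒ (c0=2, c1=2, c2=5)
macro 8: S0 reads c1=2 → after 2×micro: 2; S1 reads c1=2 → after 3×micro: 1; S2 reads c2=5 → after 1×micro: 1 ⇒ (c0=2, c1=1, c2=1)
macro 9: S0 reads c1=1 → after 2×micro: 2; S1 reads c1=1 → after 3×micro: 2; S2 reads c2=1 → after 1×micro: 3 ⇒ (c0=2, c1=2, c2=3)
macro 10: S0 reads c1=2 → after 2×micro: 2; S1 reads c1=2 → after 3×micro: 1; S2 reads c2=3 → after 1×micro: 5 ⇒ (c0=2, c1=1, c2=5)

S0 state at macro-step 1 = 2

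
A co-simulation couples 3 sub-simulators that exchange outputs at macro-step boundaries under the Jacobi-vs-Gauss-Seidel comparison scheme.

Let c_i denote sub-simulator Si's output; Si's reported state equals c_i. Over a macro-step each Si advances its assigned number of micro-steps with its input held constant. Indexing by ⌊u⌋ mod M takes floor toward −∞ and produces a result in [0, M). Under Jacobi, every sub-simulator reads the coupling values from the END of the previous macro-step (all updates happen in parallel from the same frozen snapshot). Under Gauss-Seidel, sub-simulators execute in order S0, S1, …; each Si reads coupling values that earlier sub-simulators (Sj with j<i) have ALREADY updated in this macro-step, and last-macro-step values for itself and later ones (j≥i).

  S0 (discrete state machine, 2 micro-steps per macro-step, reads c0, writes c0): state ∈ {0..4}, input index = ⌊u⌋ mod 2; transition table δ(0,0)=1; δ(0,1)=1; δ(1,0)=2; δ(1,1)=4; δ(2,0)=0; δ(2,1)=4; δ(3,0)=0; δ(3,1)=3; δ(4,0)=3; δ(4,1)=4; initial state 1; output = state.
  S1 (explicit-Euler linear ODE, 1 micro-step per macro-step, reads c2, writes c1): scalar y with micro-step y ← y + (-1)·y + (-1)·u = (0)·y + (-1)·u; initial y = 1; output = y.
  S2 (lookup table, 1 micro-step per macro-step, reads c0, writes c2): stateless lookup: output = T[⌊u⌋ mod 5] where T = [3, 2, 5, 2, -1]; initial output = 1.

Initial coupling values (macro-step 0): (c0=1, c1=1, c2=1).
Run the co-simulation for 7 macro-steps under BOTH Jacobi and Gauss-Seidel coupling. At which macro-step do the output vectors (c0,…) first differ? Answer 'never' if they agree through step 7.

[Jacobi] macro 1: S0 reads c0=1 → after 2×micro: 4; S1 reads c2=1 → after 1×micro: -1; S2 reads c0=1 → after 1×micro: 2 ⇒ (c0=4, c1=-1, c2=2)
[Jacobi] macro 2: S0 reads c0=4 → after 2×micro: 0; S1 reads c2=2 → after 1×micro: -2; S2 reads c0=4 → after 1×micro: -1 ⇒ (c0=0, c1=-2, c2=-1)
[Jacobi] macro 3: S0 reads c0=0 → after 2×micro: 2; S1 reads c2=-1 → after 1×micro: 1; S2 reads c0=0 → after 1×micro: 3 ⇒ (c0=2, c1=1, c2=3)
[Jacobi] macro 4: S0 reads c0=2 → after 2×micro: 1; S1 reads c2=3 → after 1×micro: -3; S2 reads c0=2 → after 1×micro: 5 ⇒ (c0=1, c1=-3, c2=5)
[Jacobi] macro 5: S0 reads c0=1 → after 2×micro: 4; S1 reads c2=5 → after 1×micro: -5; S2 reads c0=1 → after 1×micro: 2 ⇒ (c0=4, c1=-5, c2=2)
[Jacobi] macro 6: S0 reads c0=4 → after 2×micro: 0; S1 reads c2=2 → after 1×micro: -2; S2 reads c0=4 → after 1×micro: -1 ⇒ (c0=0, c1=-2, c2=-1)
[Jacobi] macro 7: S0 reads c0=0 → after 2×micro: 2; S1 reads c2=-1 → after 1×micro: 1; S2 reads c0=0 → after 1×micro: 3 ⇒ (c0=2, c1=1, c2=3)
[Gauss-Seidel] macro 1: S0 reads c0=1 → after 2×micro: 4; S1 reads c2=1 → after 1×micro: -1; S2 reads c0=4 → after 1×micro: -1 ⇒ (c0=4, c1=-1, c2=-1)
[Gauss-Seidel] macro 2: S0 reads c0=4 → after 2×micro: 0; S1 reads c2=-1 → after 1×micro: 1; S2 reads c0=0 → after 1×micro: 3 ⇒ (c0=0, c1=1, c2=3)
[Gauss-Seidel] macro 3: S0 reads c0=0 → after 2×micro: 2; S1 reads c2=3 → after 1×micro: -3; S2 reads c0=2 → after 1×micro: 5 ⇒ (c0=2, c1=-3, c2=5)
[Gauss-Seidel] macro 4: S0 reads c0=2 → after 2×micro: 1; S1 reads c2=5 → after 1×micro: -5; S2 reads c0=1 → after 1×micro: 2 ⇒ (c0=1, c1=-5, c2=2)
[Gauss-Seidel] macro 5: S0 reads c0=1 → after 2×micro: 4; S1 reads c2=2 → after 1×micro: -2; S2 reads c0=4 → after 1×micro: -1 ⇒ (c0=4, c1=-2, c2=-1)
[Gauss-Seidel] macro 6: S0 reads c0=4 → after 2×micro: 0; S1 reads c2=-1 → after 1×micro: 1; S2 reads c0=0 → after 1×micro: 3 ⇒ (c0=0, c1=1, c2=3)
[Gauss-Seidel] macro 7: S0 reads c0=0 → after 2×micro: 2; S1 reads c2=3 → after 1×micro: -3; S2 reads c0=2 → after 1×micro: 5 ⇒ (c0=2, c1=-3, c2=5)

first divergence at macro-step: 1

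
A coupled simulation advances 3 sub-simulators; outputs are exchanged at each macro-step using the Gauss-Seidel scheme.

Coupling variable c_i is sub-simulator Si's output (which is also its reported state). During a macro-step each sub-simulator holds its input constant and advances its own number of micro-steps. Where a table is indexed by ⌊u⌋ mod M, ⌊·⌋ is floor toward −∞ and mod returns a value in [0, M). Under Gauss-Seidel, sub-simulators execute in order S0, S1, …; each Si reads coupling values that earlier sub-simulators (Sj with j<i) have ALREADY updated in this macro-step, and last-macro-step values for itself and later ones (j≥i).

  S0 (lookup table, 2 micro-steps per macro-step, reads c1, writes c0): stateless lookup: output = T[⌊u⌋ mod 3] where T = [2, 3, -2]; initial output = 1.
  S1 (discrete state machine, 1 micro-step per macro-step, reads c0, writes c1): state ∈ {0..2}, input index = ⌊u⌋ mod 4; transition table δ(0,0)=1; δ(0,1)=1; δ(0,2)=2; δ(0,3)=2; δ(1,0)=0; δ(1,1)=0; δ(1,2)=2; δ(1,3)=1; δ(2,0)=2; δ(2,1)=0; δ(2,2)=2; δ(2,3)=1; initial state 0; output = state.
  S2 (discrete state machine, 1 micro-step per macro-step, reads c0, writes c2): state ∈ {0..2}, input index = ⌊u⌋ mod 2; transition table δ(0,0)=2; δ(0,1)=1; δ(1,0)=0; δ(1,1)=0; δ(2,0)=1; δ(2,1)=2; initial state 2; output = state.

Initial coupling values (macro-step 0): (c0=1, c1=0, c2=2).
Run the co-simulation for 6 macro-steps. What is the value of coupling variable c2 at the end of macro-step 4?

macro 1: S0 reads c1=0 → after 2×micro: 2; S1 reads c0=2 → after 1×micro: 2; S2 reads c0=2 → after 1×micro: 1 ⇒ (c0=2, c1=2, c2=1)
macro 2: S0 reads c1=2 → after 2×micro: -2; S1 reads c0=-2 → after 1×micro: 2; S2 reads c0=-2 → after 1×micro: 0 ⇒ (c0=-2, c1=2, c2=0)
macro 3: S0 reads c1=2 → after 2×micro: -2; S1 reads c0=-2 → after 1×micro: 2; S2 reads c0=-2 → after 1×micro: 2 ⇒ (c0=-2, c1=2, c2=2)
macro 4: S0 reads c1=2 → after 2×micro: -2; S1 reads c0=-2 → after 1×micro: 2; S2 reads c0=-2 → after 1×micro: 1 ⇒ (c0=-2, c1=2, c2=1)
macro 5: S0 reads c1=2 → after 2×micro: -2; S1 reads c0=-2 → after 1×micro: 2; S2 reads c0=-2 → after 1×micro: 0 ⇒ (c0=-2, c1=2, c2=0)
macro 6: S0 reads c1=2 → after 2×micro: -2; S1 reads c0=-2 → after 1×micro: 2; S2 reads c0=-2 → after 1×micro: 2 ⇒ (c0=-2, c1=2, c2=2)

c2 at macro-step 4 = 1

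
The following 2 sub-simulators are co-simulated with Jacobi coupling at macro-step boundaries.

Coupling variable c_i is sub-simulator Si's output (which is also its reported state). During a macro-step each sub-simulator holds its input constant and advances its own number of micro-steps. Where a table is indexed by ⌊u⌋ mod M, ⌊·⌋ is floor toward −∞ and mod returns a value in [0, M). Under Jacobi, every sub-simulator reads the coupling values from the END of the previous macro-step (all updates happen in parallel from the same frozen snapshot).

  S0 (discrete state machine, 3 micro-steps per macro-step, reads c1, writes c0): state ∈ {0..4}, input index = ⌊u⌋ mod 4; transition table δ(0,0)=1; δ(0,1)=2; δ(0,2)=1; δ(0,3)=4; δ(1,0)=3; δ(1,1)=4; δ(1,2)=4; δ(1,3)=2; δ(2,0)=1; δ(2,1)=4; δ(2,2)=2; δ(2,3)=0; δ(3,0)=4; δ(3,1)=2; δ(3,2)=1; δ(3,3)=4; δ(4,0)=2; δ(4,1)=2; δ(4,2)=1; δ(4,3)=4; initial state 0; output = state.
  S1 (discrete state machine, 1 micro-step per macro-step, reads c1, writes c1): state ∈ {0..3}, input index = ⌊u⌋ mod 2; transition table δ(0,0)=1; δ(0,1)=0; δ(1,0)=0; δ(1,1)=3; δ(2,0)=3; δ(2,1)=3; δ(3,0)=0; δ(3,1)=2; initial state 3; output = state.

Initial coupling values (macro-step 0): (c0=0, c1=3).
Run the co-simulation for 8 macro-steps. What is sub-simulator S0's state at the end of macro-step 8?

S0 state at macro-step 8 = 1

macro 1: S0 reads c1=3 → after 3×micro: 4; S1 reads c1=3 → after 1×micro: 2 ⇒ (c0=4, c1=2)
macro 2: S0 reads c1=2 → after 3×micro: 1; S1 reads c1=2 → after 1×micro: 3 ⇒ (c0=1, c1=3)
macro 3: S0 reads c1=3 → after 3×micro: 4; S1 reads c1=3 → after 1×micro: 2 ⇒ (c0=4, c1=2)
macro 4: S0 reads c1=2 → after 3×micro: 1; S1 reads c1=2 → after 1×micro: 3 ⇒ (c0=1, c1=3)
macro 5: S0 reads c1=3 → after 3×micro: 4; S1 reads c1=3 → after 1×micro: 2 ⇒ (c0=4, c1=2)
macro 6: S0 reads c1=2 → after 3×micro: 1; S1 reads c1=2 → after 1×micro: 3 ⇒ (c0=1, c1=3)
macro 7: S0 reads c1=3 → after 3×micro: 4; S1 reads c1=3 → after 1×micro: 2 ⇒ (c0=4, c1=2)
macro 8: S0 reads c1=2 → after 3×micro: 1; S1 reads c1=2 → after 1×micro: 3 ⇒ (c0=1, c1=3)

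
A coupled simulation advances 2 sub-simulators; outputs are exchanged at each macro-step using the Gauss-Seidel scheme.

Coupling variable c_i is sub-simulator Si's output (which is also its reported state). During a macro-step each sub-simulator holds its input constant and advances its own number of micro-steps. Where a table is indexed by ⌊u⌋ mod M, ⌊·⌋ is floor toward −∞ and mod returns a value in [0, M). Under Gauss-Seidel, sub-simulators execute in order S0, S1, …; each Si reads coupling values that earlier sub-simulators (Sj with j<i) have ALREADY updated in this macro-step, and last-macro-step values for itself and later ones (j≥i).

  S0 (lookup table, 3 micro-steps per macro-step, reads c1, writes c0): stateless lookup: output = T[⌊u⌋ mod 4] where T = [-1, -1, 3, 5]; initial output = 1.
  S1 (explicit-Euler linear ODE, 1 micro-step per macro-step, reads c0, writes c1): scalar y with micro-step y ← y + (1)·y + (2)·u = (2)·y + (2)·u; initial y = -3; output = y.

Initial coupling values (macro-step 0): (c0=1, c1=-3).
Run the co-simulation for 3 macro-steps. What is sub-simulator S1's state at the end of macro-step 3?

S1 state at macro-step 3 = -30

macro 1: S0 reads c1=-3 → after 3×micro: -1; S1 reads c0=-1 → after 1×micro: -8 ⇒ (c0=-1, c1=-8)
macro 2: S0 reads c1=-8 → after 3×micro: -1; S1 reads c0=-1 → after 1×micro: -18 ⇒ (c0=-1, c1=-18)
macro 3: S0 reads c1=-18 → after 3×micro: 3; S1 reads c0=3 → after 1×micro: -30 ⇒ (c0=3, c1=-30)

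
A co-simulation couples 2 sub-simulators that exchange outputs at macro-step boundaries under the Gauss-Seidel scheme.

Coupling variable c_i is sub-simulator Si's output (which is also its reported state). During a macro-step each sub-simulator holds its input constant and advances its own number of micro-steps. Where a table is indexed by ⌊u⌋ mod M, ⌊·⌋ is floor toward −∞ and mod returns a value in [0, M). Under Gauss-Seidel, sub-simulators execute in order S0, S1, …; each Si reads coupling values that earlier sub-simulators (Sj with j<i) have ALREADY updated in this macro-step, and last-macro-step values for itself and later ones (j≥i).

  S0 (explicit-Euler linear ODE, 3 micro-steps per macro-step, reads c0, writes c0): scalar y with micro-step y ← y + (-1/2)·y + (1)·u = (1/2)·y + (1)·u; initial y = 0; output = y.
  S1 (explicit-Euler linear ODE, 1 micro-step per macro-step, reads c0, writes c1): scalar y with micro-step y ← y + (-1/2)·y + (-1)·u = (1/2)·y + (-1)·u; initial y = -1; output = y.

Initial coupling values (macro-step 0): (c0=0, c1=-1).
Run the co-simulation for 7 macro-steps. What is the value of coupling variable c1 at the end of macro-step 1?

macro 1: S0 reads c0=0 → after 3×micro: 0; S1 reads c0=0 → after 1×micro: -1/2 ⇒ (c0=0, c1=-1/2)
macro 2: S0 reads c0=0 → after 3×micro: 0; S1 reads c0=0 → after 1×micro: -1/4 ⇒ (c0=0, c1=-1/4)
macro 3: S0 reads c0=0 → after 3×micro: 0; S1 reads c0=0 → after 1×micro: -1/8 ⇒ (c0=0, c1=-1/8)
macro 4: S0 reads c0=0 → after 3×micro: 0; S1 reads c0=0 → after 1×micro: -1/16 ⇒ (c0=0, c1=-1/16)
macro 5: S0 reads c0=0 → after 3×micro: 0; S1 reads c0=0 → after 1×micro: -1/32 ⇒ (c0=0, c1=-1/32)
macro 6: S0 reads c0=0 → after 3×micro: 0; S1 reads c0=0 → after 1×micro: -1/64 ⇒ (c0=0, c1=-1/64)
macro 7: S0 reads c0=0 → after 3×micro: 0; S1 reads c0=0 → after 1×micro: -1/128 ⇒ (c0=0, c1=-1/128)

c1 at macro-step 1 = -1/2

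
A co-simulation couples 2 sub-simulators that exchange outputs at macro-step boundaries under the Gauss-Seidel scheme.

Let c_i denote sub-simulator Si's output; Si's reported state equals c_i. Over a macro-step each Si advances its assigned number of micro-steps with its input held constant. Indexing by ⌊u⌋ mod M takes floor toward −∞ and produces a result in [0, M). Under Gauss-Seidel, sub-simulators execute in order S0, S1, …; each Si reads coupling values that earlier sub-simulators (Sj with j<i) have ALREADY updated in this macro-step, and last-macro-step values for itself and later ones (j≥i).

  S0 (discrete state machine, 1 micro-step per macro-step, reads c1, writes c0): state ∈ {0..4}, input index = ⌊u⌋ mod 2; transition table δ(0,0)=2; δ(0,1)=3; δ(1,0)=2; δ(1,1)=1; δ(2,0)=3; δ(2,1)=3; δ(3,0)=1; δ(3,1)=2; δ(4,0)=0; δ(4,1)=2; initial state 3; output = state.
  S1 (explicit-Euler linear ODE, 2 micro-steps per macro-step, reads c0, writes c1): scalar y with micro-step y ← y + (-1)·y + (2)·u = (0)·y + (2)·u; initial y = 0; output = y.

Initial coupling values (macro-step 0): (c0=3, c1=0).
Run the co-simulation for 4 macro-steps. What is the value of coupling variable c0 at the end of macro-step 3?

c0 at macro-step 3 = 3

macro 1: S0 reads c1=0 → after 1×micro: 1; S1 reads c0=1 → after 2×micro: 2 ⇒ (c0=1, c1=2)
macro 2: S0 reads c1=2 → after 1×micro: 2; S1 reads c0=2 → after 2×micro: 4 ⇒ (c0=2, c1=4)
macro 3: S0 reads c1=4 → after 1×micro: 3; S1 reads c0=3 → after 2×micro: 6 ⇒ (c0=3, c1=6)
macro 4: S0 reads c1=6 → after 1×micro: 1; S1 reads c0=1 → after 2×micro: 2 ⇒ (c0=1, c1=2)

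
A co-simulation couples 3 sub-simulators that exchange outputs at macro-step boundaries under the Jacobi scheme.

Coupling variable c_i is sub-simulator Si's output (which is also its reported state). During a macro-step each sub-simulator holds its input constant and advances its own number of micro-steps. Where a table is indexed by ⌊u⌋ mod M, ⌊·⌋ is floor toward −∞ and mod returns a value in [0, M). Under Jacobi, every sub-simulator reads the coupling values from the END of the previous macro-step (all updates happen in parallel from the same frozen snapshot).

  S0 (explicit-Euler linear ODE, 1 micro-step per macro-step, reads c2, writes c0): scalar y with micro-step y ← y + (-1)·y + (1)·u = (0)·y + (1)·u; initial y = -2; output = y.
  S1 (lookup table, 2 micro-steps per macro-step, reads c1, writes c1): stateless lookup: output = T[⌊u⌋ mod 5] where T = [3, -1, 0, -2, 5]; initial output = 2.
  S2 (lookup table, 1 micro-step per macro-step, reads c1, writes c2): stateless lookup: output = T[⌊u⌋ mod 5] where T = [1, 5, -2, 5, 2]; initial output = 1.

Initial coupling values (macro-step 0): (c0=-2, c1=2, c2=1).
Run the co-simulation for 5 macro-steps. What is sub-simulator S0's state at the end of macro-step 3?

S0 state at macro-step 3 = 1

macro 1: S0 reads c2=1 → after 1×micro: 1; S1 reads c1=2 → after 2×micro: 0; S2 reads c1=2 → after 1×micro: -2 ⇒ (c0=1, c1=0, c2=-2)
macro 2: S0 reads c2=-2 → after 1×micro: -2; S1 reads c1=0 → after 2×micro: 3; S2 reads c1=0 → after 1×micro: 1 ⇒ (c0=-2, c1=3, c2=1)
macro 3: S0 reads c2=1 → after 1×micro: 1; S1 reads c1=3 → after 2×micro: -2; S2 reads c1=3 → after 1×micro: 5 ⇒ (c0=1, c1=-2, c2=5)
macro 4: S0 reads c2=5 → after 1×micro: 5; S1 reads c1=-2 → after 2×micro: -2; S2 reads c1=-2 → after 1×micro: 5 ⇒ (c0=5, c1=-2, c2=5)
macro 5: S0 reads c2=5 → after 1×micro: 5; S1 reads c1=-2 → after 2×micro: -2; S2 reads c1=-2 → after 1×micro: 5 ⇒ (c0=5, c1=-2, c2=5)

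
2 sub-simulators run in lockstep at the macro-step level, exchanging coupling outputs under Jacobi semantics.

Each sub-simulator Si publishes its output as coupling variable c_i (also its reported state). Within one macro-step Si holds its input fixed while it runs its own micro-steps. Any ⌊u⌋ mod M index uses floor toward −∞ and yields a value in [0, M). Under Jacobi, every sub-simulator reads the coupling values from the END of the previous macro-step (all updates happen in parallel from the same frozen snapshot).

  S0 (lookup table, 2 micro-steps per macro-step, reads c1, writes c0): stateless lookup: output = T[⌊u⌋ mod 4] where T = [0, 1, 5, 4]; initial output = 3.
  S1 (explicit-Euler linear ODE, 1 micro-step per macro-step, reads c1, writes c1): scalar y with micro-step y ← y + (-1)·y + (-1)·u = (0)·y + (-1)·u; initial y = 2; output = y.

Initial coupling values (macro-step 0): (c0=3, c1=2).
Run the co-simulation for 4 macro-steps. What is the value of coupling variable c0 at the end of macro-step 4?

c0 at macro-step 4 = 5

macro 1: S0 reads c1=2 → after 2×micro: 5; S1 reads c1=2 → after 1×micro: -2 ⇒ (c0=5, c1=-2)
macro 2: S0 reads c1=-2 → after 2×micro: 5; S1 reads c1=-2 → after 1×micro: 2 ⇒ (c0=5, c1=2)
macro 3: S0 reads c1=2 → after 2×micro: 5; S1 reads c1=2 → after 1×micro: -2 ⇒ (c0=5, c1=-2)
macro 4: S0 reads c1=-2 → after 2×micro: 5; S1 reads c1=-2 → after 1×micro: 2 ⇒ (c0=5, c1=2)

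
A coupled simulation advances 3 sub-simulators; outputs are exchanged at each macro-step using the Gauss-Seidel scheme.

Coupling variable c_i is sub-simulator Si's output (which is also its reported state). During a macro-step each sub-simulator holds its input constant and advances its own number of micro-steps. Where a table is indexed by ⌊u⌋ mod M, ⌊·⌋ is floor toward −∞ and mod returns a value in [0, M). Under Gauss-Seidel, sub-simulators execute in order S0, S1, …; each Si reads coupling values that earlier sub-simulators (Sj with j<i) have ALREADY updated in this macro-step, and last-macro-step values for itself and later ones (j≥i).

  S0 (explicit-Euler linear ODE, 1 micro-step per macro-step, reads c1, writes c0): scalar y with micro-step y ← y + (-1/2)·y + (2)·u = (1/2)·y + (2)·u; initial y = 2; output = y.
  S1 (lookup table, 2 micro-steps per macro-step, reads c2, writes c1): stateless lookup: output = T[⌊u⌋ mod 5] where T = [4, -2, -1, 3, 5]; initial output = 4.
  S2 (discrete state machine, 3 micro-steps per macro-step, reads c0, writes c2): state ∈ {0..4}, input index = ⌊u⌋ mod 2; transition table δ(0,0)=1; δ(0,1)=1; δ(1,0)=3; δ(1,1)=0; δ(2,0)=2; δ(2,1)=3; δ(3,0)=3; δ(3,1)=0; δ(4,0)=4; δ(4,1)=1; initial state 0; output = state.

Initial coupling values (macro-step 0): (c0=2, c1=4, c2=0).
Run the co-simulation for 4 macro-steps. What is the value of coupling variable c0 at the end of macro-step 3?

c0 at macro-step 3 = 9/4

macro 1: S0 reads c1=4 → after 1×micro: 9; S1 reads c2=0 → after 2×micro: 4; S2 reads c0=9 → after 3×micro: 1 ⇒ (c0=9, c1=4, c2=1)
macro 2: S0 reads c1=4 → after 1×micro: 25/2; S1 reads c2=1 → after 2×micro: -2; S2 reads c0=25/2 → after 3×micro: 3 ⇒ (c0=25/2, c1=-2, c2=3)
macro 3: S0 reads c1=-2 → after 1×micro: 9/4; S1 reads c2=3 → after 2×micro: 3; S2 reads c0=9/4 → after 3×micro: 3 ⇒ (c0=9/4, c1=3, c2=3)
macro 4: S0 reads c1=3 → after 1×micro: 57/8; S1 reads c2=3 → after 2×micro: 3; S2 reads c0=57/8 → after 3×micro: 0 ⇒ (c0=57/8, c1=3, c2=0)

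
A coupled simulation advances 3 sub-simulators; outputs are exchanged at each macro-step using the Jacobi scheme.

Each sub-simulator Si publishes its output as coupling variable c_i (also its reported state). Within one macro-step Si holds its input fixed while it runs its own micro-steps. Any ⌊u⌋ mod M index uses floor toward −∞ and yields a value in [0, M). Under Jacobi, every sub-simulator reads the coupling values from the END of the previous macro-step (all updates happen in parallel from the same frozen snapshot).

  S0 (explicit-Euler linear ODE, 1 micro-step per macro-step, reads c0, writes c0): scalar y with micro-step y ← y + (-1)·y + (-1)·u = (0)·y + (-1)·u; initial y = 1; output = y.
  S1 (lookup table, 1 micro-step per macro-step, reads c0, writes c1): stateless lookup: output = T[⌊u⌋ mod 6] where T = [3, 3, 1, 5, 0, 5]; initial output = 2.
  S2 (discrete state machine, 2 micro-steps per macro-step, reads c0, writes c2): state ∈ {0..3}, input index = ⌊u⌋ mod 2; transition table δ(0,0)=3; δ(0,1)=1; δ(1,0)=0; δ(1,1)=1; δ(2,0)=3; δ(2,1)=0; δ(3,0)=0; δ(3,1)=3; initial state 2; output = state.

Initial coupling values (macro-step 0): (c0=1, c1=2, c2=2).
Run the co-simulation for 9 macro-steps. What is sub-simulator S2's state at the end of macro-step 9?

macro 1: S0 reads c0=1 → after 1×micro: -1; S1 reads c0=1 → after 1×micro: 3; S2 reads c0=1 → after 2×micro: 1 ⇒ (c0=-1, c1=3, c2=1)
macro 2: S0 reads c0=-1 → after 1×micro: 1; S1 reads c0=-1 → after 1×micro: 5; S2 reads c0=-1 → after 2×micro: 1 ⇒ (c0=1, c1=5, c2=1)
macro 3: S0 reads c0=1 → after 1×micro: -1; S1 reads c0=1 → after 1×micro: 3; S2 reads c0=1 → after 2×micro: 1 ⇒ (c0=-1, c1=3, c2=1)
macro 4: S0 reads c0=-1 → after 1×micro: 1; S1 reads c0=-1 → after 1×micro: 5; S2 reads c0=-1 → after 2×micro: 1 ⇒ (c0=1, c1=5, c2=1)
macro 5: S0 reads c0=1 → after 1×micro: -1; S1 reads c0=1 → after 1×micro: 3; S2 reads c0=1 → after 2×micro: 1 ⇒ (c0=-1, c1=3, c2=1)
macro 6: S0 reads c0=-1 → after 1×micro: 1; S1 reads c0=-1 → after 1×micro: 5; S2 reads c0=-1 → after 2×micro: 1 ⇒ (c0=1, c1=5, c2=1)
macro 7: S0 reads c0=1 → after 1×micro: -1; S1 reads c0=1 → after 1×micro: 3; S2 reads c0=1 → after 2×micro: 1 ⇒ (c0=-1, c1=3, c2=1)
macro 8: S0 reads c0=-1 → after 1×micro: 1; S1 reads c0=-1 → after 1×micro: 5; S2 reads c0=-1 → after 2×micro: 1 ⇒ (c0=1, c1=5, c2=1)
macro 9: S0 reads c0=1 → after 1×micro: -1; S1 reads c0=1 → after 1×micro: 3; S2 reads c0=1 → after 2×micro: 1 ⇒ (c0=-1, c1=3, c2=1)

S2 state at macro-step 9 = 1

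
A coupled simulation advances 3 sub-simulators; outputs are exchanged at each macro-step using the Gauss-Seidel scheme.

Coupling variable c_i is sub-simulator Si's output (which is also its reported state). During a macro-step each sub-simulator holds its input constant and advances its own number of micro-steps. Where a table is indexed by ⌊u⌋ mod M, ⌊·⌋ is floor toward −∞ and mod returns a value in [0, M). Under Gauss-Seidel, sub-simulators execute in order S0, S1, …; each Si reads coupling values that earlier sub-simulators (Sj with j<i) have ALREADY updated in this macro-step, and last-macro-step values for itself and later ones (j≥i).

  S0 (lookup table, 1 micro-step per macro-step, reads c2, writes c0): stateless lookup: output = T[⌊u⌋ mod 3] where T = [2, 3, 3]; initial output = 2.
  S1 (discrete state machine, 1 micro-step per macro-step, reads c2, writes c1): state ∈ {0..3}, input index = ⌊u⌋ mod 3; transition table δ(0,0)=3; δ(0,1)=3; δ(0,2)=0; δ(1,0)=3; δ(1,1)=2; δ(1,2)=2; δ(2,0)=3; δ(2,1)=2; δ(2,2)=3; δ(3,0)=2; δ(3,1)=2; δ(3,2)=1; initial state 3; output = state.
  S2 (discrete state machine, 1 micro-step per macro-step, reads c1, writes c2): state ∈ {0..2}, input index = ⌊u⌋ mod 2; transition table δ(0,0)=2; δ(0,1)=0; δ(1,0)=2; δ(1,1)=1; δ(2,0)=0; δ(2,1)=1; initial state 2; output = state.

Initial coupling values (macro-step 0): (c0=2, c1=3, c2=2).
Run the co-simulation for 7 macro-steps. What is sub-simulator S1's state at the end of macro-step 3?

macro 1: S0 reads c2=2 → after 1×micro: 3; S1 reads c2=2 → after 1×micro: 1; S2 reads c1=1 → after 1×micro: 1 ⇒ (c0=3, c1=1, c2=1)
macro 2: S0 reads c2=1 → after 1×micro: 3; S1 reads c2=1 → after 1×micro: 2; S2 reads c1=2 → after 1×micro: 2 ⇒ (c0=3, c1=2, c2=2)
macro 3: S0 reads c2=2 → after 1×micro: 3; S1 reads c2=2 → after 1×micro: 3; S2 reads c1=3 → after 1×micro: 1 ⇒ (c0=3, c1=3, c2=1)
macro 4: S0 reads c2=1 → after 1×micro: 3; S1 reads c2=1 → after 1×micro: 2; S2 reads c1=2 → after 1×micro: 2 ⇒ (c0=3, c1=2, c2=2)
macro 5: S0 reads c2=2 → after 1×micro: 3; S1 reads c2=2 → after 1×micro: 3; S2 reads c1=3 → after 1×micro: 1 ⇒ (c0=3, c1=3, c2=1)
macro 6: S0 reads c2=1 → after 1×micro: 3; S1 reads c2=1 → after 1×micro: 2; S2 reads c1=2 → after 1×micro: 2 ⇒ (c0=3, c1=2, c2=2)
macro 7: S0 reads c2=2 → after 1×micro: 3; S1 reads c2=2 → after 1×micro: 3; S2 reads c1=3 → after 1×micro: 1 ⇒ (c0=3, c1=3, c2=1)

S1 state at macro-step 3 = 3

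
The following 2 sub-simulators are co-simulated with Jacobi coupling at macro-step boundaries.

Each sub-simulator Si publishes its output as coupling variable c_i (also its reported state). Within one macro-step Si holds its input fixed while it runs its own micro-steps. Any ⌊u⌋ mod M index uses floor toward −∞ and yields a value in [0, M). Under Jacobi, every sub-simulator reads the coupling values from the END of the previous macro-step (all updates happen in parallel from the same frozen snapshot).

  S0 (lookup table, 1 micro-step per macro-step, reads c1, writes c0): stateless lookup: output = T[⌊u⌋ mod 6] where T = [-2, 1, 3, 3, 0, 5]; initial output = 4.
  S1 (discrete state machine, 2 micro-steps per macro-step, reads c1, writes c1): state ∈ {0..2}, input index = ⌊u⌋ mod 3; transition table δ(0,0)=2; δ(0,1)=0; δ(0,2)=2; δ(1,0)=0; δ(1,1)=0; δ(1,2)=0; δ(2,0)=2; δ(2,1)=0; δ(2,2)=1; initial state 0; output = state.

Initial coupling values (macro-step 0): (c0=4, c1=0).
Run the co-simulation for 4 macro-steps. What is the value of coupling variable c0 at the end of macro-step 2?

macro 1: S0 reads c1=0 → after 1×micro: -2; S1 reads c1=0 → after 2×micro: 2 ⇒ (c0=-2, c1=2)
macro 2: S0 reads c1=2 → after 1×micro: 3; S1 reads c1=2 → after 2×micro: 0 ⇒ (c0=3, c1=0)
macro 3: S0 reads c1=0 → after 1×micro: -2; S1 reads c1=0 → after 2×micro: 2 ⇒ (c0=-2, c1=2)
macro 4: S0 reads c1=2 → after 1×micro: 3; S1 reads c1=2 → after 2×micro: 0 ⇒ (c0=3, c1=0)

c0 at macro-step 2 = 3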